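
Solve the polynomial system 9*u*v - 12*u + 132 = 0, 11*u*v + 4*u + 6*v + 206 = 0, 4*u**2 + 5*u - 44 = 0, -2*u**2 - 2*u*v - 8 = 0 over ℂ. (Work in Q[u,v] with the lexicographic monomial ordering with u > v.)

{(-4, 5)}

Compute a lex Gröbner basis by Buchberger's algorithm.
f_1 = 9*u*v - 12*u + 132, LT = u*v.
f_2 = 11*u*v + 4*u + 6*v + 206, LT = u*v.
f_3 = 4*u**2 + 5*u - 44, LT = u**2.
f_4 = -2*u**2 - 2*u*v - 8, LT = u**2.

S(f_1,f_2): lcm = u*v. S = -56/33*u - 6/11*v - 134/33.
  leading term u: no divisor's leading term divides it; move -56/33*u to the remainder.
  leading term v: no divisor's leading term divides it; move -6/11*v to the remainder.
  leading term 1: no divisor's leading term divides it; move -134/33 to the remainder.
  remainder -56/33*u - 6/11*v - 134/33 ≠ 0; add h_5 = -56/33*u - 6/11*v - 134/33 to the basis.

S(f_1,f_3): lcm = u**2*v. S = -4/3*u**2 - 5/4*u*v + 44/3*u + 11*v.
  leading term u**2: subtract (-1/3)·f_3 from -4/3*u**2 - 5/4*u*v + 44/3*u + 11*v → -5/4*u*v + 49/3*u + 11*v - 44/3
  leading term u*v: subtract (-5/36)·f_1 from -5/4*u*v + 49/3*u + 11*v - 44/3 → 44/3*u + 11*v + 11/3
  leading term u: subtract (-121/14)·h_5 from 44/3*u + 11*v + 11/3 → 44/7*v - 220/7
  leading term v: no divisor's leading term divides it; move 44/7*v to the remainder.
  leading term 1: no divisor's leading term divides it; move -220/7 to the remainder.
  remainder 44/7*v - 220/7 ≠ 0; add h_6 = 44/7*v - 220/7 to the basis.

The other S-polynomials (S(f_1,f_4), S(f_2,f_3), S(f_2,f_4), S(f_3,f_4), S(f_1,h_5), S(f_2,h_5), S(f_3,h_5), S(f_4,h_5), S(f_1,h_6), S(f_2,h_6), S(f_3,h_6), S(f_4,h_6), S(h_5,h_6)) all reduce to 0 modulo the current basis, so we have a Gröbner basis.
Inter-reduce: drop elements whose leading term is divisible by another's, tail-reduce, and make monic.
Reduced Gröbner basis: {u + 4, v - 5}.

The lex basis is triangular: the last element involves only v. Solving v - 5 = 0 gives v ∈ {5}; substituting each value into the earlier elements determines the remaining variables.
  v = 5: the earlier basis element becomes u + 4 = 0, giving u = -4 — point (-4, 5).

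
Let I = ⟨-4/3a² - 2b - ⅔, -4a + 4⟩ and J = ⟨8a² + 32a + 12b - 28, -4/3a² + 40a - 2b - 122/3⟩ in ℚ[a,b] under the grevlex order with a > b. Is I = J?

Yes, the ideals are equal.

Equality of ideals is decidable: compute both reduced Gröbner bases (unique for the ordering) and check whether they agree.
Buchberger on the first generating set:
f_1 = -4/3a² - 2b - ⅔, LT = a².
f_2 = -4a + 4, LT = a.

S(f_1,f_2): lcm = a². S = a + 3/2b + ½.
  leading term a: subtract (-¼)·f_2 from a + 3/2b + ½ → 3/2b + 3/2
  leading term b: no divisor's leading term divides it; move 3/2b to the remainder.
  leading term 1: no divisor's leading term divides it; move 3/2 to the remainder.
  remainder 3/2b + 3/2 ≠ 0; add g_3 = 3/2b + 3/2 to the basis.

The other S-polynomials (S(f_1,g_3), S(f_2,g_3)) all reduce to 0 modulo the current basis, so we have a Gröbner basis.
Inter-reduce: drop elements whose leading term is divisible by another's, tail-reduce, and make monic.
Reduced Gröbner basis: {a - 1, b + 1}.

Buchberger on the second generating set:
h_1 = 8a² + 32a + 12b - 28, LT = a².
h_2 = -4/3a² + 40a - 2b - 122/3, LT = a².

S(h_1,h_2): lcm = a². S = 34a - 34.
  leading term a: no divisor's leading term divides it; move 34a to the remainder.
  leading term 1: no divisor's leading term divides it; move -34 to the remainder.
  remainder 34a - 34 ≠ 0; add k_3 = 34a - 34 to the basis.

S(h_1,k_3): lcm = a². S = 5a + 3/2b - 7/2.
  leading term a: subtract (5/34)·k_3 from 5a + 3/2b - 7/2 → 3/2b + 3/2
  leading term b: no divisor's leading term divides it; move 3/2b to the remainder.
  leading term 1: no divisor's leading term divides it; move 3/2 to the remainder.
  remainder 3/2b + 3/2 ≠ 0; add k_4 = 3/2b + 3/2 to the basis.

The other S-polynomials (S(h_2,k_3), S(h_1,k_4), S(h_2,k_4), S(k_3,k_4)) all reduce to 0 modulo the current basis, so we have a Gröbner basis.
Inter-reduce: drop elements whose leading term is divisible by another's, tail-reduce, and make monic.
Reduced Gröbner basis: {a - 1, b + 1}.

These coincide, so the ideals are equal.
The same test decides containment: I ⊆ J iff every generator of I reduces to 0 modulo a Gröbner basis of J.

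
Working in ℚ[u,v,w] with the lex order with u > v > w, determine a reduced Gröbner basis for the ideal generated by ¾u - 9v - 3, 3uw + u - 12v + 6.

G = {u - 12v - 4, vw + ⅓w + 5/18}

f_1 = ¾u - 9v - 3, LT = u.
f_2 = 3uw + u - 12v + 6, LT = uw.

S(f_1,f_2): lcm = uw. S = -⅓u - 12vw + 4v - 4w - 2.
  leading term u: subtract (-4/9)·f_1 from -⅓u - 12vw + 4v - 4w - 2 → -12vw - 4w - 10/3
  leading term vw: no divisor's leading term divides it; move -12vw to the remainder.
  leading term w: no divisor's leading term divides it; move -4w to the remainder.
  leading term 1: no divisor's leading term divides it; move -10/3 to the remainder.
  remainder -12vw - 4w - 10/3 ≠ 0; add g_3 = -12vw - 4w - 10/3 to the basis.

S(f_1,g_3): leading monomials are coprime, so the S-polynomial reduces to 0 (Buchberger's first criterion).
S(f_2,g_3): lcm = uvw. S = ⅓uv - ⅓uw - 5/18u - 4v² + 2v.
  leading term uv: subtract (4/9v)·f_1 from ⅓uv - ⅓uw - 5/18u - 4v² + 2v → -⅓uw - 5/18u + 10/3v
  leading term uw: subtract (-4/9w)·f_1 from -⅓uw - 5/18u + 10/3v → -5/18u - 4vw + 10/3v - 4/3w
  leading term u: subtract (-10/27)·f_1 from -5/18u - 4vw + 10/3v - 4/3w → -4vw - 4/3w - 10/9
  leading term vw: subtract (⅓)·g_3 from -4vw - 4/3w - 10/9 → 0
  remainder 0.

Every S-polynomial of the final basis reduces to 0, so we have a Gröbner basis.
Inter-reduce: drop elements whose leading term is divisible by another's, tail-reduce, and make monic.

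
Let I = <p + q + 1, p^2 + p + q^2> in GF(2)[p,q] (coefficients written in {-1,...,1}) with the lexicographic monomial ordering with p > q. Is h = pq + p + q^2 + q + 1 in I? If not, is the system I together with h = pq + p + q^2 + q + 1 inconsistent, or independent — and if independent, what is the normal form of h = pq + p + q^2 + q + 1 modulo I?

First compute the reduced Gröbner basis of I by Buchberger's algorithm.
f_1 = p + q + 1, LT = p.
f_2 = p^2 + p + q^2, LT = p^2.

S(f_1,f_2): lcm = p^2. S = pq + q^2.
  reduce S modulo (f_1, f_2):
  remainder q ≠ 0; add k_3 = q to the basis.

The other S-polynomials (S(f_1,k_3), S(f_2,k_3)) all reduce to 0 modulo the current basis, so we have a Gröbner basis.
Inter-reduce: drop elements whose leading term is divisible by another's, tail-reduce, and make monic.
Reduced Gröbner basis: {p + 1, q}.
Label its elements g_1 = p + 1, g_2 = q.

Reduce h = pq + p + q^2 + q + 1 modulo G:
  leading term pq: subtract (q)·g_1 from pq + p + q^2 + q + 1 → p + q^2 + 1
  leading term p: subtract (1)·g_1 from p + q^2 + 1 → q^2
  leading term q^2: subtract (q)·g_2 from q^2 → 0
  normal form = 0.
Since the normal form is 0, h ∈ I.

The remainder on division by a Gröbner basis is unique — it is the normal form.

pq + p + q^2 + q + 1 lies in I (it reduces to 0).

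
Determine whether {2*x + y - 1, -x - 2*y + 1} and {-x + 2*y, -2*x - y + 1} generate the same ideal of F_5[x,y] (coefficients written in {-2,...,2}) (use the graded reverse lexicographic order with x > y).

No, the ideals differ.

Since reduced Gröbner bases are canonical representatives of ideals under a given ordering, it suffices to compute and compare them.
Buchberger on the first generating set:
f_1 = 2*x + y - 1, LT = x.
f_2 = -x - 2*y + 1, LT = x.

S(f_1,f_2): lcm = x. S = y - 2.
  leading term y: no divisor's leading term divides it; move y to the remainder.
  leading term 1: no divisor's leading term divides it; move -2 to the remainder.
  remainder y - 2 ≠ 0; add g_3 = y - 2 to the basis.

The other S-polynomials (S(f_1,g_3), S(f_2,g_3)) all reduce to 0 modulo the current basis, so we have a Gröbner basis.
Inter-reduce: drop elements whose leading term is divisible by another's, tail-reduce, and make monic.
Reduced Gröbner basis: {x - 2, y - 2}.

Buchberger on the second generating set:
h_1 = -x + 2*y, LT = x.
h_2 = -2*x - y + 1, LT = x.

S(h_1,h_2): lcm = x. S = -2.
  leading term 1: no divisor's leading term divides it; move -2 to the remainder.
  remainder -2 ≠ 0; add k_3 = -2 to the basis.

The other S-polynomials (S(h_1,k_3), S(h_2,k_3)) all reduce to 0 modulo the current basis, so we have a Gröbner basis.
Inter-reduce: drop elements whose leading term is divisible by another's, tail-reduce, and make monic.
Reduced Gröbner basis: {1}.

These differ, so the ideals are not equal.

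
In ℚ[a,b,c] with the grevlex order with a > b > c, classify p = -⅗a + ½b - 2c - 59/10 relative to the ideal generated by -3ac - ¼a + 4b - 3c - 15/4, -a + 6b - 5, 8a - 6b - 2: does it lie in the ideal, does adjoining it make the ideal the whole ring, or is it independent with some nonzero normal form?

First compute the reduced Gröbner basis of I by Buchberger's algorithm.
f_1 = -3ac - ¼a + 4b - 3c - 15/4, LT = ac.
f_2 = -a + 6b - 5, LT = a.
f_3 = 8a - 6b - 2, LT = a.

S(f_1,f_2): lcm = ac. S = 6bc + 1/12a - 4/3b - 4c + 5/4.
  leading term bc: no divisor's leading term divides it; move 6bc to the remainder.
  leading term a: subtract (-1/12)·f_2 from 1/12a - 4/3b - 4c + 5/4 → -⅚b - 4c + ⅚
  leading term b: no divisor's leading term divides it; move -⅚b to the remainder.
  leading term c: no divisor's leading term divides it; move -4c to the remainder.
  leading term 1: no divisor's leading term divides it; move ⅚ to the remainder.
  remainder 6bc - ⅚b - 4c + ⅚ ≠ 0; add h_4 = 6bc - ⅚b - 4c + ⅚ to the basis.

S(f_1,f_3): lcm = ac. S = ¾bc + 1/12a - 4/3b + 5/4c + 5/4.
  leading term bc: subtract (⅛)·h_4 from ¾bc + 1/12a - 4/3b + 5/4c + 5/4 → 1/12a - 59/48b + 7/4c + 55/48
  leading term a: subtract (-1/12)·f_2 from 1/12a - 59/48b + 7/4c + 55/48 → -35/48b + 7/4c + 35/48
  leading term b: no divisor's leading term divides it; move -35/48b to the remainder.
  leading term c: no divisor's leading term divides it; move 7/4c to the remainder.
  leading term 1: no divisor's leading term divides it; move 35/48 to the remainder.
  remainder -35/48b + 7/4c + 35/48 ≠ 0; add h_5 = -35/48b + 7/4c + 35/48 to the basis.

S(f_2,f_3): lcm = a. S = -21/4b + 21/4.
  leading term b: subtract (36/5)·h_5 from -21/4b + 21/4 → -63/5c
  leading term c: no divisor's leading term divides it; move -63/5c to the remainder.
  remainder -63/5c ≠ 0; add h_6 = -63/5c to the basis.

The other S-polynomials (S(f_1,h_4), S(f_2,h_4), S(f_3,h_4), S(f_1,h_5), S(f_2,h_5), S(f_3,h_5), S(h_4,h_5), S(f_1,h_6), S(f_2,h_6), S(f_3,h_6), S(h_4,h_6), S(h_5,h_6)) all reduce to 0 modulo the current basis, so we have a Gröbner basis.
Inter-reduce: drop elements whose leading term is divisible by another's, tail-reduce, and make monic.
Reduced Gröbner basis: {a - 1, b - 1, c}.
Label its elements g_1 = a - 1, g_2 = b - 1, g_3 = c.

Reduce p = -⅗a + ½b - 2c - 59/10 modulo G:
  leading term a: subtract (-⅗)·g_1 from -⅗a + ½b - 2c - 59/10 → ½b - 2c - 13/2
  leading term b: subtract (½)·g_2 from ½b - 2c - 13/2 → -2c - 6
  leading term c: subtract (-2)·g_3 from -2c - 6 → -6
  leading term 1: no divisor's leading term divides it; move -6 to the remainder.
  normal form = -6.
The normal form is nonzero, so p ∉ I. Since p minus its normal form lies in I, I + (p) = I + (r) where r = -6; decide whether this ideal is the whole ring.
Here r = -6 is a nonzero constant, hence a unit: 1 ∈ I + (p), the Gröbner basis of I + (p) is {1}, and the enlarged system has no common solution — adjoining p is inconsistent.

Adjoining -⅗a + ½b - 2c - 59/10 makes the ideal the whole ring: the system is inconsistent.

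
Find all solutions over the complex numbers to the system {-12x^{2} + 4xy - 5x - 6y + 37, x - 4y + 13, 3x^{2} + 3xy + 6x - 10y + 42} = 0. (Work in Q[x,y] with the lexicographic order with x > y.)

{(-1, 3)}

Compute a lex Gröbner basis by Buchberger's algorithm.
f_1 = -12x^{2} + 4xy - 5x - 6y + 37, LT = x^{2}.
f_2 = x - 4y + 13, LT = x.
f_3 = 3x^{2} + 3xy + 6x - 10y + 42, LT = x^{2}.

S(f_1,f_2): lcm = x^{2}. S = \tfrac{11}{3}xy - \tfrac{151}{12}x + \tfrac{1}{2}y - \tfrac{37}{12}.
  leading term xy: subtract (\tfrac{11}{3}y)·f_2 from \tfrac{11}{3}xy - \tfrac{151}{12}x + \tfrac{1}{2}y - \tfrac{37}{12} → -\tfrac{151}{12}x + \tfrac{44}{3}y^{2} - \tfrac{283}{6}y - \tfrac{37}{12}
  leading term x: subtract (-\tfrac{151}{12})·f_2 from -\tfrac{151}{12}x + \tfrac{44}{3}y^{2} - \tfrac{283}{6}y - \tfrac{37}{12} → \tfrac{44}{3}y^{2} - \tfrac{195}{2}y + \tfrac{321}{2}
  leading term y^{2}: no divisor's leading term divides it; move \tfrac{44}{3}y^{2} to the remainder.
  leading term y: no divisor's leading term divides it; move -\tfrac{195}{2}y to the remainder.
  leading term 1: no divisor's leading term divides it; move \tfrac{321}{2} to the remainder.
  remainder \tfrac{44}{3}y^{2} - \tfrac{195}{2}y + \tfrac{321}{2} ≠ 0; add h_4 = \tfrac{44}{3}y^{2} - \tfrac{195}{2}y + \tfrac{321}{2} to the basis.

S(f_1,f_3): lcm = x^{2}. S = -\tfrac{4}{3}xy - \tfrac{19}{12}x + \tfrac{23}{6}y - \tfrac{205}{12}.
  leading term xy: subtract (-\tfrac{4}{3}y)·f_2 from -\tfrac{4}{3}xy - \tfrac{19}{12}x + \tfrac{23}{6}y - \tfrac{205}{12} → -\tfrac{19}{12}x - \tfrac{16}{3}y^{2} + \tfrac{127}{6}y - \tfrac{205}{12}
  leading term x: subtract (-\tfrac{19}{12})·f_2 from -\tfrac{19}{12}x - \tfrac{16}{3}y^{2} + \tfrac{127}{6}y - \tfrac{205}{12} → -\tfrac{16}{3}y^{2} + \tfrac{89}{6}y + \tfrac{7}{2}
  leading term y^{2}: subtract (-\tfrac{4}{11})·h_4 from -\tfrac{16}{3}y^{2} + \tfrac{89}{6}y + \tfrac{7}{2} → -\tfrac{1361}{66}y + \tfrac{1361}{22}
  leading term y: no divisor's leading term divides it; move -\tfrac{1361}{66}y to the remainder.
  leading term 1: no divisor's leading term divides it; move \tfrac{1361}{22} to the remainder.
  remainder -\tfrac{1361}{66}y + \tfrac{1361}{22} ≠ 0; add h_5 = -\tfrac{1361}{66}y + \tfrac{1361}{22} to the basis.

The other S-polynomials (S(f_2,f_3), S(f_1,h_4), S(f_2,h_4), S(f_3,h_4), S(f_1,h_5), S(f_2,h_5), S(f_3,h_5), S(h_4,h_5)) all reduce to 0 modulo the current basis, so we have a Gröbner basis.
Inter-reduce: drop elements whose leading term is divisible by another's, tail-reduce, and make monic.
Reduced Gröbner basis: {x + 1, y - 3}.

The lex basis is triangular: the last element involves only y. Solving y - 3 = 0 gives y ∈ {3}; substituting each value into the earlier elements determines the remaining variables.
  y = 3: the earlier basis element becomes x + 1 = 0, giving x = -1 — point (-1, 3).
A lex Gröbner basis triangularizes the system, enabling back-substitution.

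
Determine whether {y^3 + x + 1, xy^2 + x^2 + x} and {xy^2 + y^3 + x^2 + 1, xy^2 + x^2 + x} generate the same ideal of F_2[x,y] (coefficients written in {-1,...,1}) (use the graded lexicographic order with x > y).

Yes, the ideals are equal.

Two ideals are equal iff their reduced Gröbner bases coincide (the reduced basis is unique for a fixed ordering).
Buchberger on the first generating set:
f_1 = y^3 + x + 1, LT = y^3.
f_2 = xy^2 + x^2 + x, LT = xy^2.

S(f_1,f_2): lcm = xy^3. S = x^2y + x^2 + xy + x.
  leading term x^2y: no divisor's leading term divides it; move x^2y to the remainder.
  leading term x^2: no divisor's leading term divides it; move x^2 to the remainder.
  leading term xy: no divisor's leading term divides it; move xy to the remainder.
  leading term x: no divisor's leading term divides it; move x to the remainder.
  remainder x^2y + x^2 + xy + x ≠ 0; add g_3 = x^2y + x^2 + xy + x to the basis.

S(f_1,g_3): lcm = x^2y^3. S = x^2y^2 + xy^3 + x^3 + xy^2 + x^2.
  leading term x^2y^2: subtract (x)·f_2 from x^2y^2 + xy^3 + x^3 + xy^2 + x^2 → xy^3 + xy^2
  leading term xy^3: subtract (x)·f_1 from xy^3 + xy^2 → xy^2 + x^2 + x
  leading term xy^2: subtract (1)·f_2 from xy^2 + x^2 + x → 0
  remainder 0.

S(f_2,g_3): lcm = x^2y^2. S = x^3 + x^2y + xy^2 + x^2 + xy.
  leading term x^3: no divisor's leading term divides it; move x^3 to the remainder.
  leading term x^2y: subtract (1)·g_3 from x^2y + xy^2 + x^2 + xy → xy^2 + x
  leading term xy^2: subtract (1)·f_2 from xy^2 + x → x^2
  leading term x^2: no divisor's leading term divides it; move x^2 to the remainder.
  remainder x^3 + x^2 ≠ 0; add g_4 = x^3 + x^2 to the basis.

S(f_1,g_4): leading monomials are coprime, so the S-polynomial reduces to 0 (Buchberger's first criterion).
S(f_2,g_4): lcm = x^3y^2. S = x^4 + x^2y^2 + x^3.
  leading term x^4: subtract (x)·g_4 from x^4 + x^2y^2 + x^3 → x^2y^2
  leading term x^2y^2: subtract (x)·f_2 from x^2y^2 → x^3 + x^2
  leading term x^3: subtract (1)·g_4 from x^3 + x^2 → 0
  remainder 0.

S(g_3,g_4): lcm = x^3y. S = x^3 + x^2.
  leading term x^3: subtract (1)·g_4 from x^3 + x^2 → 0
  remainder 0.

Every S-polynomial of the final basis reduces to 0, so we have a Gröbner basis.
Inter-reduce: drop elements whose leading term is divisible by another's, tail-reduce, and make monic.
Reduced Gröbner basis: {x^3 + x^2, x^2y + x^2 + xy + x, xy^2 + x^2 + x, y^3 + x + 1}.

Buchberger on the second generating set:
h_1 = xy^2 + y^3 + x^2 + 1, LT = xy^2.
h_2 = xy^2 + x^2 + x, LT = xy^2.

S(h_1,h_2): lcm = xy^2. S = y^3 + x + 1.
  leading term y^3: no divisor's leading term divides it; move y^3 to the remainder.
  leading term x: no divisor's leading term divides it; move x to the remainder.
  leading term 1: no divisor's leading term divides it; move 1 to the remainder.
  remainder y^3 + x + 1 ≠ 0; add k_3 = y^3 + x + 1 to the basis.

S(h_1,k_3): lcm = xy^3. S = y^4 + x^2y + x^2 + x + y.
  leading term y^4: subtract (y)·k_3 from y^4 + x^2y + x^2 + x + y → x^2y + x^2 + xy + x
  leading term x^2y: no divisor's leading term divides it; move x^2y to the remainder.
  leading term x^2: no divisor's leading term divides it; move x^2 to the remainder.
  leading term xy: no divisor's leading term divides it; move xy to the remainder.
  leading term x: no divisor's leading term divides it; move x to the remainder.
  remainder x^2y + x^2 + xy + x ≠ 0; add k_4 = x^2y + x^2 + xy + x to the basis.

S(h_2,k_3): lcm = xy^3. S = x^2y + x^2 + xy + x.
  leading term x^2y: subtract (1)·k_4 from x^2y + x^2 + xy + x → 0
  remainder 0.

S(h_1,k_4): lcm = x^2y^2. S = xy^3 + x^3 + x^2y + xy^2 + xy + x.
  leading term xy^3: subtract (y)·h_1 from xy^3 + x^3 + x^2y + xy^2 + xy + x → y^4 + x^3 + xy^2 + xy + x + y
  leading term y^4: subtract (y)·k_3 from y^4 + x^3 + xy^2 + xy + x + y → x^3 + xy^2 + x
  leading term x^3: no divisor's leading term divides it; move x^3 to the remainder.
  leading term xy^2: subtract (1)·h_1 from xy^2 + x → y^3 + x^2 + x + 1
  leading term y^3: subtract (1)·k_3 from y^3 + x^2 + x + 1 → x^2
  leading term x^2: no divisor's leading term divides it; move x^2 to the remainder.
  remainder x^3 + x^2 ≠ 0; add k_5 = x^3 + x^2 to the basis.

S(h_2,k_4): lcm = x^2y^2. S = x^3 + x^2y + xy^2 + x^2 + xy.
  leading term x^3: subtract (1)·k_5 from x^3 + x^2y + xy^2 + x^2 + xy → x^2y + xy^2 + xy
  leading term x^2y: subtract (1)·k_4 from x^2y + xy^2 + xy → xy^2 + x^2 + x
  leading term xy^2: subtract (1)·h_1 from xy^2 + x^2 + x → y^3 + x + 1
  leading term y^3: subtract (1)·k_3 from y^3 + x + 1 → 0
  remainder 0.

S(k_3,k_4): lcm = x^2y^3. S = x^2y^2 + xy^3 + x^3 + xy^2 + x^2.
  leading term x^2y^2: subtract (x)·h_1 from x^2y^2 + xy^3 + x^3 + xy^2 + x^2 → xy^2 + x^2 + x
  leading term xy^2: subtract (1)·h_1 from xy^2 + x^2 + x → y^3 + x + 1
  leading term y^3: subtract (1)·k_3 from y^3 + x + 1 → 0
  remainder 0.

S(h_1,k_5): lcm = x^3y^2. S = x^2y^3 + x^4 + x^2y^2 + x^2.
  leading term x^2y^3: subtract (xy)·h_1 from x^2y^3 + x^4 + x^2y^2 + x^2 → xy^4 + x^4 + x^3y + x^2y^2 + x^2 + xy
  leading term xy^4: subtract (y^2)·h_1 from xy^4 + x^4 + x^3y + x^2y^2 + x^2 + xy → y^5 + x^4 + x^3y + x^2 + xy + y^2
  leading term y^5: subtract (y^2)·k_3 from y^5 + x^4 + x^3y + x^2 + xy + y^2 → x^4 + x^3y + xy^2 + x^2 + xy
  leading term x^4: subtract (x)·k_5 from x^4 + x^3y + xy^2 + x^2 + xy → x^3y + x^3 + xy^2 + x^2 + xy
  leading term x^3y: subtract (x)·k_4 from x^3y + x^3 + xy^2 + x^2 + xy → x^2y + xy^2 + xy
  leading term x^2y: subtract (1)·k_4 from x^2y + xy^2 + xy → xy^2 + x^2 + x
  leading term xy^2: subtract (1)·h_1 from xy^2 + x^2 + x → y^3 + x + 1
  leading term y^3: subtract (1)·k_3 from y^3 + x + 1 → 0
  remainder 0.

S(h_2,k_5): lcm = x^3y^2. S = x^4 + x^2y^2 + x^3.
  leading term x^4: subtract (x)·k_5 from x^4 + x^2y^2 + x^3 → x^2y^2
  leading term x^2y^2: subtract (x)·h_1 from x^2y^2 → xy^3 + x^3 + x
  leading term xy^3: subtract (y)·h_1 from xy^3 + x^3 + x → y^4 + x^3 + x^2y + x + y
  leading term y^4: subtract (y)·k_3 from y^4 + x^3 + x^2y + x + y → x^3 + x^2y + xy + x
  leading term x^3: subtract (1)·k_5 from x^3 + x^2y + xy + x → x^2y + x^2 + xy + x
  leading term x^2y: subtract (1)·k_4 from x^2y + x^2 + xy + x → 0
  remainder 0.

S(k_3,k_5): leading monomials are coprime, so the S-polynomial reduces to 0 (Buchberger's first criterion).
S(k_4,k_5): lcm = x^3y. S = x^3 + x^2.
  leading term x^3: subtract (1)·k_5 from x^3 + x^2 → 0
  remainder 0.

Every S-polynomial of the final basis reduces to 0, so we have a Gröbner basis.
Inter-reduce: drop elements whose leading term is divisible by another's, tail-reduce, and make monic.
Reduced Gröbner basis: {x^3 + x^2, x^2y + x^2 + xy + x, xy^2 + x^2 + x, y^3 + x + 1}.

Same reduced basis, so the two generating sets span the same ideal.
The choice of monomial ordering does not affect the verdict — as long as both bases are computed under the same ordering, their equality decides ideal equality.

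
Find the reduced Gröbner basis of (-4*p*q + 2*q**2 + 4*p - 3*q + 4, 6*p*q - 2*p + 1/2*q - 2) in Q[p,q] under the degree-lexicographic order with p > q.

f_1 = -4*p*q + 2*q**2 + 4*p - 3*q + 4, LT = p*q.
f_2 = 6*p*q - 2*p + 1/2*q - 2, LT = p*q.

S(f_1,f_2): lcm = p*q. S = -1/2*q**2 - 2/3*p + 2/3*q - 2/3.
  reduce S modulo (f_1, f_2):
  remainder -1/2*q**2 - 2/3*p + 2/3*q - 2/3 ≠ 0; add g_3 = -1/2*q**2 - 2/3*p + 2/3*q - 2/3 to the basis.

S(f_1,g_3): lcm = p*q**2. S = -1/2*q**3 - 4/3*p**2 + 1/3*p*q + 3/4*q**2 - 4/3*p - q.
  reduce S modulo (f_1, f_2, g_3):
  remainder -4/3*p**2 - 10/9*p - 11/36*q + 2/9 ≠ 0; add g_4 = -4/3*p**2 - 10/9*p - 11/36*q + 2/9 to the basis.

The other S-polynomials (S(f_2,g_3), S(f_1,g_4), S(f_2,g_4), S(g_3,g_4)) all reduce to 0 modulo the current basis, so we have a Gröbner basis.
Inter-reduce: drop elements whose leading term is divisible by another's, tail-reduce, and make monic.

G = {p**2 + 5/6*p + 11/48*q - 1/6, p*q - 1/3*p + 1/12*q - 1/3, q**2 + 4/3*p - 4/3*q + 4/3}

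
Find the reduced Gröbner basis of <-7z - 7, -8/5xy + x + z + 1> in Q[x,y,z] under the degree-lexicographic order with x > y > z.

Buchberger's algorithm terminates because the ascending chain of leading-term ideals stabilizes.

f_1 = -7z - 7, LT = z.
f_2 = -8/5xy + x + z + 1, LT = xy.

The S-polynomials (S(f_1,f_2)) all reduce to 0 modulo the current basis, so we have a Gröbner basis.

G = {xy - 5/8x, z + 1}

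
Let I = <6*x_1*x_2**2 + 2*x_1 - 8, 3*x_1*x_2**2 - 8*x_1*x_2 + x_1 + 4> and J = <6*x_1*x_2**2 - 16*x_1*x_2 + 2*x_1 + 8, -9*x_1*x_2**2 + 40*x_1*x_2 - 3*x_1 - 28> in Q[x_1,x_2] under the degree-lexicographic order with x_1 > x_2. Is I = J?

Since reduced Gröbner bases are canonical representatives of ideals under a given ordering, it suffices to compute and compare them.
Buchberger on the first generating set:
f_1 = 6*x_1*x_2**2 + 2*x_1 - 8, LT = x_1*x_2**2.
f_2 = 3*x_1*x_2**2 - 8*x_1*x_2 + x_1 + 4, LT = x_1*x_2**2.

S(f_1,f_2): lcm = x_1*x_2**2. S = 8/3*x_1*x_2 - 8/3.
  reduce S modulo (f_1, f_2):
  remainder 8/3*x_1*x_2 - 8/3 ≠ 0; add g_3 = 8/3*x_1*x_2 - 8/3 to the basis.

S(f_1,g_3): lcm = x_1*x_2**2. S = 1/3*x_1 + x_2 - 4/3.
  reduce S modulo (f_1, f_2, g_3):
  remainder 1/3*x_1 + x_2 - 4/3 ≠ 0; add g_4 = 1/3*x_1 + x_2 - 4/3 to the basis.

S(f_1,g_4): lcm = x_1*x_2**2. S = -3*x_2**3 + 4*x_2**2 + 1/3*x_1 - 4/3.
  reduce S modulo (f_1, f_2, g_3, g_4):
  remainder -3*x_2**3 + 4*x_2**2 - x_2 ≠ 0; add g_5 = -3*x_2**3 + 4*x_2**2 - x_2 to the basis.

S(g_3,g_4): lcm = x_1*x_2. S = -3*x_2**2 + 4*x_2 - 1.
  reduce S modulo (f_1, f_2, g_3, g_4, g_5):
  remainder -3*x_2**2 + 4*x_2 - 1 ≠ 0; add g_6 = -3*x_2**2 + 4*x_2 - 1 to the basis.

The other S-polynomials (S(f_2,g_3), S(f_2,g_4), S(f_1,g_5), S(f_2,g_5), S(g_3,g_5), S(g_4,g_5), S(f_1,g_6), S(f_2,g_6), S(g_3,g_6), S(g_4,g_6), S(g_5,g_6)) all reduce to 0 modulo the current basis, so we have a Gröbner basis.
Inter-reduce: drop elements whose leading term is divisible by another's, tail-reduce, and make monic.
Reduced Gröbner basis: {x_2**2 - 4/3*x_2 + 1/3, x_1 + 3*x_2 - 4}.

Buchberger on the second generating set:
h_1 = 6*x_1*x_2**2 - 16*x_1*x_2 + 2*x_1 + 8, LT = x_1*x_2**2.
h_2 = -9*x_1*x_2**2 + 40*x_1*x_2 - 3*x_1 - 28, LT = x_1*x_2**2.

S(h_1,h_2): lcm = x_1*x_2**2. S = 16/9*x_1*x_2 - 16/9.
  reduce S modulo (h_1, h_2):
  remainder 16/9*x_1*x_2 - 16/9 ≠ 0; add k_3 = 16/9*x_1*x_2 - 16/9 to the basis.

S(h_1,k_3): lcm = x_1*x_2**2. S = -8/3*x_1*x_2 + 1/3*x_1 + x_2 + 4/3.
  reduce S modulo (h_1, h_2, k_3):
  remainder 1/3*x_1 + x_2 - 4/3 ≠ 0; add k_4 = 1/3*x_1 + x_2 - 4/3 to the basis.

S(h_1,k_4): lcm = x_1*x_2**2. S = -3*x_2**3 - 8/3*x_1*x_2 + 4*x_2**2 + 1/3*x_1 + 4/3.
  reduce S modulo (h_1, h_2, k_3, k_4):
  remainder -3*x_2**3 + 4*x_2**2 - x_2 ≠ 0; add k_5 = -3*x_2**3 + 4*x_2**2 - x_2 to the basis.

S(k_3,k_4): lcm = x_1*x_2. S = -3*x_2**2 + 4*x_2 - 1.
  reduce S modulo (h_1, h_2, k_3, k_4, k_5):
  remainder -3*x_2**2 + 4*x_2 - 1 ≠ 0; add k_6 = -3*x_2**2 + 4*x_2 - 1 to the basis.

The other S-polynomials (S(h_2,k_3), S(h_2,k_4), S(h_1,k_5), S(h_2,k_5), S(k_3,k_5), S(k_4,k_5), S(h_1,k_6), S(h_2,k_6), S(k_3,k_6), S(k_4,k_6), S(k_5,k_6)) all reduce to 0 modulo the current basis, so we have a Gröbner basis.
Inter-reduce: drop elements whose leading term is divisible by another's, tail-reduce, and make monic.
Reduced Gröbner basis: {x_2**2 - 4/3*x_2 + 1/3, x_1 + 3*x_2 - 4}.

These coincide, so the ideals are equal.

Yes, the ideals are equal.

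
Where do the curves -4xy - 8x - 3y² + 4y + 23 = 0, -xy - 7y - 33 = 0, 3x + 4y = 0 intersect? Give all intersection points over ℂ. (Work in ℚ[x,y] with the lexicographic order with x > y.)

Compute a lex Gröbner basis by Buchberger's algorithm.
f_1 = -4xy - 8x - 3y² + 4y + 23, LT = xy.
f_2 = -xy - 7y - 33, LT = xy.
f_3 = 3x + 4y, LT = x.

S(f_1,f_2): lcm = xy. S = 2x + ¾y² - 8y - 155/4.
  reduce S modulo (f_1, f_2, f_3):
  remainder ¾y² - 32/3y - 155/4 ≠ 0; add h_4 = ¾y² - 32/3y - 155/4 to the basis.

S(f_1,f_3): lcm = xy. S = 2x - 7/12y² - y - 23/4.
  reduce S modulo (f_1, f_2, f_3, h_4):
  remainder -323/27y - 323/9 ≠ 0; add h_5 = -323/27y - 323/9 to the basis.

The other S-polynomials (S(f_2,f_3), S(f_1,h_4), S(f_2,h_4), S(f_3,h_4), S(f_1,h_5), S(f_2,h_5), S(f_3,h_5), S(h_4,h_5)) all reduce to 0 modulo the current basis, so we have a Gröbner basis.
Inter-reduce: drop elements whose leading term is divisible by another's, tail-reduce, and make monic.
Reduced Gröbner basis: {x - 4, y + 3}.

From the last basis element, y + 3 = 0, so y takes values in {-3}. Each choice, substituted upward through the basis, yields the corresponding point(s) of the solution set.
  y = -3: the earlier basis element becomes x - 4 = 0, giving x = 4 — point (4, -3).
This is the nonlinear analogue of row-reducing a linear system.

{(4, -3)}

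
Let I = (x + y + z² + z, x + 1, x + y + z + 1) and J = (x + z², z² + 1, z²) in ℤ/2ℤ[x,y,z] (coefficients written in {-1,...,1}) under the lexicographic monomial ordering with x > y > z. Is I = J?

No, the ideals differ.

Equality of ideals is decidable: compute both reduced Gröbner bases (unique for the ordering) and check whether they agree.
Buchberger on the first generating set:
f_1 = x + y + z² + z, LT = x.
f_2 = x + 1, LT = x.
f_3 = x + y + z + 1, LT = x.

S(f_1,f_2): lcm = x. S = y + z² + z + 1.
  leading term y: no divisor's leading term divides it; move y to the remainder.
  leading term z²: no divisor's leading term divides it; move z² to the remainder.
  leading term z: no divisor's leading term divides it; move z to the remainder.
  leading term 1: no divisor's leading term divides it; move 1 to the remainder.
  remainder y + z² + z + 1 ≠ 0; add g_4 = y + z² + z + 1 to the basis.

S(f_1,f_3): lcm = x. S = z² + 1.
  leading term z²: no divisor's leading term divides it; move z² to the remainder.
  leading term 1: no divisor's leading term divides it; move 1 to the remainder.
  remainder z² + 1 ≠ 0; add g_5 = z² + 1 to the basis.

The other S-polynomials (S(f_2,f_3), S(f_1,g_4), S(f_2,g_4), S(f_3,g_4), S(f_1,g_5), S(f_2,g_5), S(f_3,g_5), S(g_4,g_5)) all reduce to 0 modulo the current basis, so we have a Gröbner basis.
Inter-reduce: drop elements whose leading term is divisible by another's, tail-reduce, and make monic.
Reduced Gröbner basis: {x + 1, y + z, z² + 1}.

Buchberger on the second generating set:
h_1 = x + z², LT = x.
h_2 = z² + 1, LT = z².
h_3 = z², LT = z².

S(h_2,h_3): lcm = z². S = 1.
  leading term 1: no divisor's leading term divides it; move 1 to the remainder.
  remainder 1 ≠ 0; add k_4 = 1 to the basis.

The other S-polynomials (S(h_1,h_2), S(h_1,h_3), S(h_1,k_4), S(h_2,k_4), S(h_3,k_4)) all reduce to 0 modulo the current basis, so we have a Gröbner basis.
Inter-reduce: drop elements whose leading term is divisible by another's, tail-reduce, and make monic.
Reduced Gröbner basis: {1}.

These differ, so the ideals are not equal.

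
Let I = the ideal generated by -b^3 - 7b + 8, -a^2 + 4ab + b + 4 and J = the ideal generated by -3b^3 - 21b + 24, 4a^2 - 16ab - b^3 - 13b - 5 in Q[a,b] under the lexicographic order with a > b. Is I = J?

No, the ideals differ.

Since reduced Gröbner bases are canonical representatives of ideals under a given ordering, it suffices to compute and compare them.
Buchberger on the first generating set:
f_1 = -b^3 - 7b + 8, LT = b^3.
f_2 = -a^2 + 4ab + b + 4, LT = a^2.

The S-polynomials (S(f_1,f_2)) all reduce to 0 modulo the current basis, so we have a Gröbner basis.
Inter-reduce: drop elements whose leading term is divisible by another's, tail-reduce, and make monic.
Reduced Gröbner basis: {a^2 - 4ab - b - 4, b^3 + 7b - 8}.

Buchberger on the second generating set:
h_1 = -3b^3 - 21b + 24, LT = b^3.
h_2 = 4a^2 - 16ab - b^3 - 13b - 5, LT = a^2.

The S-polynomials (S(h_1,h_2)) all reduce to 0 modulo the current basis, so we have a Gröbner basis.
Inter-reduce: drop elements whose leading term is divisible by another's, tail-reduce, and make monic.
Reduced Gröbner basis: {a^2 - 4ab - 3/2b - 13/4, b^3 + 7b - 8}.

These differ, so the ideals are not equal.
The same test decides containment: I ⊆ J iff every generator of I reduces to 0 modulo a Gröbner basis of J.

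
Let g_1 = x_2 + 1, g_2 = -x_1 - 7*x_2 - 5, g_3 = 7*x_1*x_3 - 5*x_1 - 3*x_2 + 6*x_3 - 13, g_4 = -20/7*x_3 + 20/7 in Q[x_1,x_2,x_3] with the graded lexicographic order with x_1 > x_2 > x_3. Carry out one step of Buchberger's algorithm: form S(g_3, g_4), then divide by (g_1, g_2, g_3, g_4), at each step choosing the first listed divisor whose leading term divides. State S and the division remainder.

S(g_3, g_4) = 2/7*x_1 - 3/7*x_2 + 6/7*x_3 - 13/7; remainder on division = 0.

lcm(LM(g_3), LM(g_4)) = x_1*x_3.
S = (lcm/LT(g_3))·g_3 − (lcm/LT(g_4))·g_4 = 2/7*x_1 - 3/7*x_2 + 6/7*x_3 - 13/7.
Reduce S modulo (g_1, g_2, g_3, g_4) in that order:
  leading term x_1: subtract (-2/7)·g_2 from 2/7*x_1 - 3/7*x_2 + 6/7*x_3 - 13/7 → -17/7*x_2 + 6/7*x_3 - 23/7
  leading term x_2: subtract (-17/7)·g_1 from -17/7*x_2 + 6/7*x_3 - 23/7 → 6/7*x_3 - 6/7
  leading term x_3: subtract (-3/10)·g_4 from 6/7*x_3 - 6/7 → 0
The remainder is 0, so this S-polynomial contributes no new basis element.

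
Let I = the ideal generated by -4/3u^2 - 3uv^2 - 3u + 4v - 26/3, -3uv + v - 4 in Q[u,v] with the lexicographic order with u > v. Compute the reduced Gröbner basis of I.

G = {u - 9/16v^3 + 9/2v^2 - 265/48v + 31/12, v^4 - 8v^3 + 265/27v^2 - 140/27v + 64/27}

f_1 = -4/3u^2 - 3uv^2 - 3u + 4v - 26/3, LT = u^2.
f_2 = -3uv + v - 4, LT = uv.

S(f_1,f_2): lcm = u^2v. S = 9/4uv^3 + 31/12uv - 4/3u - 3v^2 + 13/2v.
  leading term uv^3: subtract (-3/4v^2)·f_2 from 9/4uv^3 + 31/12uv - 4/3u - 3v^2 + 13/2v → 31/12uv - 4/3u + 3/4v^3 - 6v^2 + 13/2v
  leading term uv: subtract (-31/36)·f_2 from 31/12uv - 4/3u + 3/4v^3 - 6v^2 + 13/2v → -4/3u + 3/4v^3 - 6v^2 + 265/36v - 31/9
  leading term u: no divisor's leading term divides it; move -4/3u to the remainder.
  leading term v^3: no divisor's leading term divides it; move 3/4v^3 to the remainder.
  leading term v^2: no divisor's leading term divides it; move -6v^2 to the remainder.
  leading term v: no divisor's leading term divides it; move 265/36v to the remainder.
  leading term 1: no divisor's leading term divides it; move -31/9 to the remainder.
  remainder -4/3u + 3/4v^3 - 6v^2 + 265/36v - 31/9 ≠ 0; add g_3 = -4/3u + 3/4v^3 - 6v^2 + 265/36v - 31/9 to the basis.

S(f_1,g_3): lcm = u^2. S = 9/16uv^3 - 9/4uv^2 + 265/48uv - 1/3u - 3v + 13/2.
  leading term uv^3: subtract (-3/16v^2)·f_2 from 9/16uv^3 - 9/4uv^2 + 265/48uv - 1/3u - 3v + 13/2 → -9/4uv^2 + 265/48uv - 1/3u + 3/16v^3 - 3/4v^2 - 3v + 13/2
  leading term uv^2: subtract (3/4v)·f_2 from -9/4uv^2 + 265/48uv - 1/3u + 3/16v^3 - 3/4v^2 - 3v + 13/2 → 265/48uv - 1/3u + 3/16v^3 - 3/2v^2 + 13/2
  leading term uv: subtract (-265/144)·f_2 from 265/48uv - 1/3u + 3/16v^3 - 3/2v^2 + 13/2 → -1/3u + 3/16v^3 - 3/2v^2 + 265/144v - 31/36
  leading term u: subtract (1/4)·g_3 from -1/3u + 3/16v^3 - 3/2v^2 + 265/144v - 31/36 → 0
  remainder 0.

S(f_2,g_3): lcm = uv. S = 9/16v^4 - 9/2v^3 + 265/48v^2 - 35/12v + 4/3.
  leading term v^4: no divisor's leading term divides it; move 9/16v^4 to the remainder.
  leading term v^3: no divisor's leading term divides it; move -9/2v^3 to the remainder.
  leading term v^2: no divisor's leading term divides it; move 265/48v^2 to the remainder.
  leading term v: no divisor's leading term divides it; move -35/12v to the remainder.
  leading term 1: no divisor's leading term divides it; move 4/3 to the remainder.
  remainder 9/16v^4 - 9/2v^3 + 265/48v^2 - 35/12v + 4/3 ≠ 0; add g_4 = 9/16v^4 - 9/2v^3 + 265/48v^2 - 35/12v + 4/3 to the basis.

S(f_1,g_4): leading monomials are coprime, so the S-polynomial reduces to 0 (Buchberger's first criterion).
S(f_2,g_4): lcm = uv^4. S = 8uv^3 - 265/27uv^2 + 140/27uv - 64/27u - 1/3v^4 + 4/3v^3.
  leading term uv^3: subtract (-8/3v^2)·f_2 from 8uv^3 - 265/27uv^2 + 140/27uv - 64/27u - 1/3v^4 + 4/3v^3 → -265/27uv^2 + 140/27uv - 64/27u - 1/3v^4 + 4v^3 - 32/3v^2
  leading term uv^2: subtract (265/81v)·f_2 from -265/27uv^2 + 140/27uv - 64/27u - 1/3v^4 + 4v^3 - 32/3v^2 → 140/27uv - 64/27u - 1/3v^4 + 4v^3 - 1129/81v^2 + 1060/81v
  leading term uv: subtract (-140/81)·f_2 from 140/27uv - 64/27u - 1/3v^4 + 4v^3 - 1129/81v^2 + 1060/81v → -64/27u - 1/3v^4 + 4v^3 - 1129/81v^2 + 400/27v - 560/81
  leading term u: subtract (16/9)·g_3 from -64/27u - 1/3v^4 + 4v^3 - 1129/81v^2 + 400/27v - 560/81 → -1/3v^4 + 8/3v^3 - 265/81v^2 + 140/81v - 64/81
  leading term v^4: subtract (-16/27)·g_4 from -1/3v^4 + 8/3v^3 - 265/81v^2 + 140/81v - 64/81 → 0
  remainder 0.

S(g_3,g_4): leading monomials are coprime, so the S-polynomial reduces to 0 (Buchberger's first criterion).
Every S-polynomial of the final basis reduces to 0, so we have a Gröbner basis.
Inter-reduce: drop elements whose leading term is divisible by another's, tail-reduce, and make monic.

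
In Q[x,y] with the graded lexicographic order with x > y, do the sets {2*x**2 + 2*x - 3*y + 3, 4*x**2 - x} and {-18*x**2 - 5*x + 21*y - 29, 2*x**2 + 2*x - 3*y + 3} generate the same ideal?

Since reduced Gröbner bases are canonical representatives of ideals under a given ordering, it suffices to compute and compare them.
Buchberger on the first generating set:
f_1 = 2*x**2 + 2*x - 3*y + 3, LT = x**2.
f_2 = 4*x**2 - x, LT = x**2.

S(f_1,f_2): lcm = x**2. S = 5/4*x - 3/2*y + 3/2.
  leading term x: no divisor's leading term divides it; move 5/4*x to the remainder.
  leading term y: no divisor's leading term divides it; move -3/2*y to the remainder.
  leading term 1: no divisor's leading term divides it; move 3/2 to the remainder.
  remainder 5/4*x - 3/2*y + 3/2 ≠ 0; add g_3 = 5/4*x - 3/2*y + 3/2 to the basis.

S(f_1,g_3): lcm = x**2. S = 6/5*x*y - 1/5*x - 3/2*y + 3/2.
  leading term x*y: subtract (24/25*y)·g_3 from 6/5*x*y - 1/5*x - 3/2*y + 3/2 → 36/25*y**2 - 1/5*x - 147/50*y + 3/2
  leading term y**2: no divisor's leading term divides it; move 36/25*y**2 to the remainder.
  leading term x: subtract (-4/25)·g_3 from -1/5*x - 147/50*y + 3/2 → -159/50*y + 87/50
  leading term y: no divisor's leading term divides it; move -159/50*y to the remainder.
  leading term 1: no divisor's leading term divides it; move 87/50 to the remainder.
  remainder 36/25*y**2 - 159/50*y + 87/50 ≠ 0; add g_4 = 36/25*y**2 - 159/50*y + 87/50 to the basis.

The other S-polynomials (S(f_2,g_3), S(f_1,g_4), S(f_2,g_4), S(g_3,g_4)) all reduce to 0 modulo the current basis, so we have a Gröbner basis.
Inter-reduce: drop elements whose leading term is divisible by another's, tail-reduce, and make monic.
Reduced Gröbner basis: {y**2 - 53/24*y + 29/24, x - 6/5*y + 6/5}.

Buchberger on the second generating set:
h_1 = -18*x**2 - 5*x + 21*y - 29, LT = x**2.
h_2 = 2*x**2 + 2*x - 3*y + 3, LT = x**2.

S(h_1,h_2): lcm = x**2. S = -13/18*x + 1/3*y + 1/9.
  leading term x: no divisor's leading term divides it; move -13/18*x to the remainder.
  leading term y: no divisor's leading term divides it; move 1/3*y to the remainder.
  leading term 1: no divisor's leading term divides it; move 1/9 to the remainder.
  remainder -13/18*x + 1/3*y + 1/9 ≠ 0; add k_3 = -13/18*x + 1/3*y + 1/9 to the basis.

S(h_1,k_3): lcm = x**2. S = 6/13*x*y + 101/234*x - 7/6*y + 29/18.
  leading term x*y: subtract (-108/169*y)·k_3 from 6/13*x*y + 101/234*x - 7/6*y + 29/18 → 36/169*y**2 + 101/234*x - 1111/1014*y + 29/18
  leading term y**2: no divisor's leading term divides it; move 36/169*y**2 to the remainder.
  leading term x: subtract (-101/169)·k_3 from 101/234*x - 1111/1014*y + 29/18 → -303/338*y + 567/338
  leading term y: no divisor's leading term divides it; move -303/338*y to the remainder.
  leading term 1: no divisor's leading term divides it; move 567/338 to the remainder.
  remainder 36/169*y**2 - 303/338*y + 567/338 ≠ 0; add k_4 = 36/169*y**2 - 303/338*y + 567/338 to the basis.

The other S-polynomials (S(h_2,k_3), S(h_1,k_4), S(h_2,k_4), S(k_3,k_4)) all reduce to 0 modulo the current basis, so we have a Gröbner basis.
Inter-reduce: drop elements whose leading term is divisible by another's, tail-reduce, and make monic.
Reduced Gröbner basis: {y**2 - 101/24*y + 63/8, x - 6/13*y - 2/13}.

The bases are distinct; the ideals are different.

No, the ideals differ.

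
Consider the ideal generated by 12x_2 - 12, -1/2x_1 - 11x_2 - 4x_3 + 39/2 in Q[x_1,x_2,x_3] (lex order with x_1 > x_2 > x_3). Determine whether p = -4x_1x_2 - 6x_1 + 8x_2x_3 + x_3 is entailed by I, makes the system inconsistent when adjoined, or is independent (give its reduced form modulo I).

-4x_1x_2 - 6x_1 + 8x_2x_3 + x_3 is independent of I; its normal form modulo I is 89x_3 - 170.

First compute the reduced Gröbner basis of I by Buchberger's algorithm.
f_1 = 12x_2 - 12, LT = x_2.
f_2 = -1/2x_1 - 11x_2 - 4x_3 + 39/2, LT = x_1.

S(f_1,f_2): leading monomials are coprime, so the S-polynomial reduces to 0 (Buchberger's first criterion).
Every S-polynomial of the final basis reduces to 0, so we have a Gröbner basis.
Inter-reduce: drop elements whose leading term is divisible by another's, tail-reduce, and make monic.
Reduced Gröbner basis: {x_1 + 8x_3 - 17, x_2 - 1}.
Label its elements g_1 = x_1 + 8x_3 - 17, g_2 = x_2 - 1.

Reduce p = -4x_1x_2 - 6x_1 + 8x_2x_3 + x_3 modulo G:
  leading term x_1x_2: subtract (-4x_2)·g_1 from -4x_1x_2 - 6x_1 + 8x_2x_3 + x_3 → -6x_1 + 40x_2x_3 - 68x_2 + x_3
  leading term x_1: subtract (-6)·g_1 from -6x_1 + 40x_2x_3 - 68x_2 + x_3 → 40x_2x_3 - 68x_2 + 49x_3 - 102
  leading term x_2x_3: subtract (40x_3)·g_2 from 40x_2x_3 - 68x_2 + 49x_3 - 102 → -68x_2 + 89x_3 - 102
  leading term x_2: subtract (-68)·g_2 from -68x_2 + 89x_3 - 102 → 89x_3 - 170
  leading term x_3: no divisor's leading term divides it; move 89x_3 to the remainder.
  leading term 1: no divisor's leading term divides it; move -170 to the remainder.
  normal form = 89x_3 - 170.
The normal form is nonzero, so p ∉ I. Since p minus its normal form lies in I, I + (p) = I + (r) where r = 89x_3 - 170; decide whether this ideal is the whole ring.
Run Buchberger on G together with r (pairs among the g_i already reduce to 0 since G is a Gröbner basis):
g_1 = x_1 + 8x_3 - 17, LT = x_1.
g_2 = x_2 - 1, LT = x_2.
r = 89x_3 - 170, LT = x_3.

S(g_1,g_2): leading monomials are coprime, so the S-polynomial reduces to 0 (Buchberger's first criterion).
S(g_1,r): leading monomials are coprime, so the S-polynomial reduces to 0 (Buchberger's first criterion).
S(g_2,r): leading monomials are coprime, so the S-polynomial reduces to 0 (Buchberger's first criterion).
Every S-polynomial of the final basis reduces to 0, so we have a Gröbner basis.
Inter-reduce: drop elements whose leading term is divisible by another's, tail-reduce, and make monic.
Reduced Gröbner basis: {x_1 - 153/89, x_2 - 1, x_3 - 170/89}.
The reduced Gröbner basis of I + (p) is {x_1 - 153/89, x_2 - 1, x_3 - 170/89} ≠ {1}, a proper ideal, so the enlarged system stays consistent: p is independent of I, with normal form 89x_3 - 170.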